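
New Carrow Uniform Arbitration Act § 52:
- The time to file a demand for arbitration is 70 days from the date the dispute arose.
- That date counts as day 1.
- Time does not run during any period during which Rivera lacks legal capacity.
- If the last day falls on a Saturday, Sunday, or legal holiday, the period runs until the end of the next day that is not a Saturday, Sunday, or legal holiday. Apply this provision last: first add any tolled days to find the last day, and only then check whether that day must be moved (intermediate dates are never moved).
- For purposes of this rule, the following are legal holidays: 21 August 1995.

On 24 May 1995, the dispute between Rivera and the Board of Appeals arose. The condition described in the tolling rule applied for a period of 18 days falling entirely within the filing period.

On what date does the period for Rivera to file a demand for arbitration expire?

Counting 24 May 1995 as day 1, day 70 is August 1, 1995.
Tolling adds 18 days: August 1, 1995 + 18 days = August 19, 1995.
August 19, 1995 is Saturday; August 20, 1995 is Sunday; August 21, 1995 is a listed holiday. The next qualifying day is August 22, 1995.

August 22, 1995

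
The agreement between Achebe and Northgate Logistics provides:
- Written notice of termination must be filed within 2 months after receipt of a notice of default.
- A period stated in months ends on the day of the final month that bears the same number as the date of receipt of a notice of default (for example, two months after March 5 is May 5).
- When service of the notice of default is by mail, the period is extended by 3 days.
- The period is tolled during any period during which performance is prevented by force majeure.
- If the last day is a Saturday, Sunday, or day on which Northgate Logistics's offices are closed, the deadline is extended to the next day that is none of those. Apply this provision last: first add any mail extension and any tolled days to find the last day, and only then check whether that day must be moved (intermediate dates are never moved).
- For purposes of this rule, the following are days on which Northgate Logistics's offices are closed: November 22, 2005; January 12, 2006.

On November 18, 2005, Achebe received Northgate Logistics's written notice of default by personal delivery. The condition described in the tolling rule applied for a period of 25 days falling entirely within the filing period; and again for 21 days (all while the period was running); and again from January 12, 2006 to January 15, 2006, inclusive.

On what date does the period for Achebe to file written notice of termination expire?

March 9, 2006

2 months after November 18, 2005 is January 18, 2006.
Service was not by mail, so no mail extension applies.
Tolling adds 25 days: January 18, 2006 + 25 days = February 12, 2006.
Tolling adds 21 days: February 12, 2006 + 21 days = March 5, 2006.
From January 12, 2006 through January 15, 2006 inclusive is 4 days; tolling adds 4 days: March 5, 2006 + 4 days = March 9, 2006.
March 9, 2006 is a Thursday and not a day on which Northgate Logistics's offices are closed, so no extension applies.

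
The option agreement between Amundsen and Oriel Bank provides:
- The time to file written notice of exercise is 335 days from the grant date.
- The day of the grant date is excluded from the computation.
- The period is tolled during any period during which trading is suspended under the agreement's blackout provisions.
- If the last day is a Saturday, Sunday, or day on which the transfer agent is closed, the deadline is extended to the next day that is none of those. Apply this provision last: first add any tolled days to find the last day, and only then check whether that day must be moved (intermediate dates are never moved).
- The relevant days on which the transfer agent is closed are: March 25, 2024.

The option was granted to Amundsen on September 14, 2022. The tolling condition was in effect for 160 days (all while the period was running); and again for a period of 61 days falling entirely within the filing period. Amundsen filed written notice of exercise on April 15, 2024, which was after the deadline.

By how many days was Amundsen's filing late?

335 days after September 14, 2022 is August 15, 2023.
Tolling adds 160 days: August 15, 2023 + 160 days = January 22, 2024.
Tolling adds 61 days: January 22, 2024 + 61 days = March 23, 2024.
March 23, 2024 is Saturday; March 24, 2024 is Sunday; March 25, 2024 is a listed holiday. The next qualifying day is March 26, 2024.
The deadline is March 26, 2024; from March 26, 2024 to April 15, 2024 is 20 days.

20 days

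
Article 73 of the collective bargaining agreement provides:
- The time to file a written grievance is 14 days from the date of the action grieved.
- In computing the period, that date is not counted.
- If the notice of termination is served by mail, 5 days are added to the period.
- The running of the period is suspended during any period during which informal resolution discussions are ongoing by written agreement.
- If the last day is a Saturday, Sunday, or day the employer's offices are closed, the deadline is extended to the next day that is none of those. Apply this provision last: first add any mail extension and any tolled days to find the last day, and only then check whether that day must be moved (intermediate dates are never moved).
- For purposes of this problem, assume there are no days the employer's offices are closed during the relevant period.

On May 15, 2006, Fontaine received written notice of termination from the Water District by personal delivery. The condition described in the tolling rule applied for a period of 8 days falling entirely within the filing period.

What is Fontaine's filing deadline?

14 days after May 15, 2006 is May 29, 2006.
Service was not by mail, so no mail extension applies.
Tolling adds 8 days: May 29, 2006 + 8 days = June 6, 2006.
June 6, 2006 is a Tuesday and not a day the employer's offices are closed, so no extension applies.

June 6, 2006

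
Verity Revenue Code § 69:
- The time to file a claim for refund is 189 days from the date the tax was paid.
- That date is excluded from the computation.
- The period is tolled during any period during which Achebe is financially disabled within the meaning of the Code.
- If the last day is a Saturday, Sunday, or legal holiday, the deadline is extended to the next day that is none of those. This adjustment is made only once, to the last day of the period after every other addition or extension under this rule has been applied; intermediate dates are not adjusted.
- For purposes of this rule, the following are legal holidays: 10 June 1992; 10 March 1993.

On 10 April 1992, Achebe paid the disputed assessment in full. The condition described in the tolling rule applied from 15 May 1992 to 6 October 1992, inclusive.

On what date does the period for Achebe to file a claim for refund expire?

189 days after 10 April 1992 is October 16, 1992.
From May 15, 1992 through October 6, 1992 inclusive is 145 days; tolling adds 145 days: October 16, 1992 + 145 days = March 10, 1993.
March 10, 1993 is a listed holiday. The next qualifying day is March 11, 1993.

March 11, 1993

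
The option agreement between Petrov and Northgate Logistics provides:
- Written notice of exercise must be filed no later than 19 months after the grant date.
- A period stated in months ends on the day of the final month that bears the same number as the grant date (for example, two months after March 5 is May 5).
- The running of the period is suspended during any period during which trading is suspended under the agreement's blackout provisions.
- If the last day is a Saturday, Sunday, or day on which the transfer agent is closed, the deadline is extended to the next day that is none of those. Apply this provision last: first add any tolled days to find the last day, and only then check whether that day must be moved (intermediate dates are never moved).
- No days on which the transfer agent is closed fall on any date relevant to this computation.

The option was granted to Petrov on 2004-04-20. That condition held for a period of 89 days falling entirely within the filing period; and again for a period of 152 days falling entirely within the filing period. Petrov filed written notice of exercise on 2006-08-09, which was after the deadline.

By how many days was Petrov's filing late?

21 days

19 months after 2004-04-20 is November 20, 2005.
Tolling adds 89 days: November 20, 2005 + 89 days = February 17, 2006.
Tolling adds 152 days: February 17, 2006 + 152 days = July 19, 2006.
July 19, 2006 is a Wednesday and not a day on which the transfer agent is closed, so no extension applies.
The deadline is July 19, 2006; from July 19, 2006 to August 9, 2006 is 21 days.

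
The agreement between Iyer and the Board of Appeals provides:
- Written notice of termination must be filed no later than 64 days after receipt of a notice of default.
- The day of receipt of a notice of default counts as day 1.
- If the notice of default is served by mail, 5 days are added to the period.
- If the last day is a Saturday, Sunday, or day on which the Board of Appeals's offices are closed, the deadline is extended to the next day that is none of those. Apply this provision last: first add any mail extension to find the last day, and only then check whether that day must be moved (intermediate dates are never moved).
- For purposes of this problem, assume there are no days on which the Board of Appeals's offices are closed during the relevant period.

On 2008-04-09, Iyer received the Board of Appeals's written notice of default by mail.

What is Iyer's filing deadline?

June 16, 2008

Counting 2008-04-09 as day 1, day 64 is June 11, 2008.
Service was by mail, adding 5 days: June 11, 2008 + 5 days = June 16, 2008.
June 16, 2008 is a Monday and not a day on which the Board of Appeals's offices are closed, so no extension applies.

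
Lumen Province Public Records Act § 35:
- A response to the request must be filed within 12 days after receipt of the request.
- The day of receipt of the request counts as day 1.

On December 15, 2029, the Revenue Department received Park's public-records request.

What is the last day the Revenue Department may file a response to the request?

Counting December 15, 2029 as day 1, day 12 is December 26, 2029.

December 26, 2029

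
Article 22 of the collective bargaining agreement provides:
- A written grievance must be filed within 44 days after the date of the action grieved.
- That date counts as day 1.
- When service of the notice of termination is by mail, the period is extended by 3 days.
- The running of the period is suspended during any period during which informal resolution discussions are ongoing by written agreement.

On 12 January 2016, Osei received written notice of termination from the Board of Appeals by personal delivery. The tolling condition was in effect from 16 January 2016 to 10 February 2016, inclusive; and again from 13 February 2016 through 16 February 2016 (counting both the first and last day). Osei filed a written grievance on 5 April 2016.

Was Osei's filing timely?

Counting 12 January 2016 as day 1, day 44 is February 24, 2016.
Service was not by mail, so no mail extension applies.
From January 16, 2016 through February 10, 2016 inclusive is 26 days; tolling adds 26 days: February 24, 2016 + 26 days = March 21, 2016.
From February 13, 2016 through February 16, 2016 inclusive is 4 days; tolling adds 4 days: March 21, 2016 + 4 days = March 25, 2016.
The deadline is March 25, 2016; the filing on April 5, 2016 is after that date.

No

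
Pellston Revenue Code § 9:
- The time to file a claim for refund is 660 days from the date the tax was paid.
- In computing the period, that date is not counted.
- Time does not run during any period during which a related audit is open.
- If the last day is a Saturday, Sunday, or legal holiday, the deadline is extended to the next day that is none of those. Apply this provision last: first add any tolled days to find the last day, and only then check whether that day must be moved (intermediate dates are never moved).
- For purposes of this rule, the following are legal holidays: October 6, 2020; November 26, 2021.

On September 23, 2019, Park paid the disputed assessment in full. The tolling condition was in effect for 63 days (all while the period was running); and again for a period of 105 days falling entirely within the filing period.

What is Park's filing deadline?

December 29, 2021

660 days after September 23, 2019 is July 14, 2021.
Tolling adds 63 days: July 14, 2021 + 63 days = September 15, 2021.
Tolling adds 105 days: September 15, 2021 + 105 days = December 29, 2021.
December 29, 2021 is a Wednesday and not a legal holiday, so no extension applies.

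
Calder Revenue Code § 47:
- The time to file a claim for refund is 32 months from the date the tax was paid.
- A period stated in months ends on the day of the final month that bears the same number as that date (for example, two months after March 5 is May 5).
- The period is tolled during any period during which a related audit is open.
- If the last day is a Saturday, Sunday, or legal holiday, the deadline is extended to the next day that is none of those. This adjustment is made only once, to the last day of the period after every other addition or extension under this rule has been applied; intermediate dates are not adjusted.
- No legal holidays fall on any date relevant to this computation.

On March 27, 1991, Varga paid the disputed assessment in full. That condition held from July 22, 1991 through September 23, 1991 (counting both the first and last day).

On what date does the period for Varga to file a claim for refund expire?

January 31, 1994

32 months after March 27, 1991 is November 27, 1993.
From July 22, 1991 through September 23, 1991 inclusive is 64 days; tolling adds 64 days: November 27, 1993 + 64 days = January 30, 1994.
January 30, 1994 is Sunday. The next qualifying day is January 31, 1994.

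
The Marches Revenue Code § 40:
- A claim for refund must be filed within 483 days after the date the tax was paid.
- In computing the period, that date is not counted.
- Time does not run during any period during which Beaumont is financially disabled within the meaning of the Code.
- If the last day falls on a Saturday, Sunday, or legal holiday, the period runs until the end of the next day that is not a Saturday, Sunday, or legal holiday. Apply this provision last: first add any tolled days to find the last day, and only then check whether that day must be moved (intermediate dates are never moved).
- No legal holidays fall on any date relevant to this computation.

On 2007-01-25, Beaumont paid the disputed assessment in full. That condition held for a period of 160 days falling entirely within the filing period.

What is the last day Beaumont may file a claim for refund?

October 29, 2008

483 days after 2007-01-25 is May 22, 2008.
Tolling adds 160 days: May 22, 2008 + 160 days = October 29, 2008.
October 29, 2008 is a Wednesday and not a legal holiday, so no extension applies.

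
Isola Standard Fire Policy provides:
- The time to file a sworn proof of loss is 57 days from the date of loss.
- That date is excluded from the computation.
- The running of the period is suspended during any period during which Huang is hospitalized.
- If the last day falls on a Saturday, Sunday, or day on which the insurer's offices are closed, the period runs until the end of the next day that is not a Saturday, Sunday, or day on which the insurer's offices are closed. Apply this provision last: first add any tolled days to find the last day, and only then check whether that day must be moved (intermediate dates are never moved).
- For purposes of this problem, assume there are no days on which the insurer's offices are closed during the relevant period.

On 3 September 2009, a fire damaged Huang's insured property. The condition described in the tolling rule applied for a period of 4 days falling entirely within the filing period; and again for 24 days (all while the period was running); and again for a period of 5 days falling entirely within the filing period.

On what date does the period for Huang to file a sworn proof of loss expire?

December 2, 2009

57 days after 3 September 2009 is October 30, 2009.
Tolling adds 4 days: October 30, 2009 + 4 days = November 3, 2009.
Tolling adds 24 days: November 3, 2009 + 24 days = November 27, 2009.
Tolling adds 5 days: November 27, 2009 + 5 days = December 2, 2009.
December 2, 2009 is a Wednesday and not a day on which the insurer's offices are closed, so no extension applies.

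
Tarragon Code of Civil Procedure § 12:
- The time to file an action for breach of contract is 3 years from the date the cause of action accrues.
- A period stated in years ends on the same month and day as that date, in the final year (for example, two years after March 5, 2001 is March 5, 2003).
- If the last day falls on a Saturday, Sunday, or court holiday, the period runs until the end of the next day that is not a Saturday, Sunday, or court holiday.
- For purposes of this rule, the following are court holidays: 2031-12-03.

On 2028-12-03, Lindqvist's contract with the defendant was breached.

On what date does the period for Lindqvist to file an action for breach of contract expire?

December 4, 2031

3 years after 2028-12-03 is December 3, 2031.
December 3, 2031 is a listed holiday. The next qualifying day is December 4, 2031.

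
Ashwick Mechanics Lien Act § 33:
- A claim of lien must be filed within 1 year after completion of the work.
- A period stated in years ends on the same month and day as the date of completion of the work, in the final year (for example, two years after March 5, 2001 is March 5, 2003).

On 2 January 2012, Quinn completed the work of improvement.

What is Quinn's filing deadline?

January 2, 2013

1 year after 2 January 2012 is January 2, 2013.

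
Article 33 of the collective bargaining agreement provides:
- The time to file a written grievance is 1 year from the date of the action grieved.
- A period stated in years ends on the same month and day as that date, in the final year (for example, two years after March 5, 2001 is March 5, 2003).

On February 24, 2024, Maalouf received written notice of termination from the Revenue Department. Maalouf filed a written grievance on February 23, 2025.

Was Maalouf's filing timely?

1 year after February 24, 2024 is February 24, 2025.
The deadline is February 24, 2025; the filing on February 23, 2025 is on or before that date.

Yes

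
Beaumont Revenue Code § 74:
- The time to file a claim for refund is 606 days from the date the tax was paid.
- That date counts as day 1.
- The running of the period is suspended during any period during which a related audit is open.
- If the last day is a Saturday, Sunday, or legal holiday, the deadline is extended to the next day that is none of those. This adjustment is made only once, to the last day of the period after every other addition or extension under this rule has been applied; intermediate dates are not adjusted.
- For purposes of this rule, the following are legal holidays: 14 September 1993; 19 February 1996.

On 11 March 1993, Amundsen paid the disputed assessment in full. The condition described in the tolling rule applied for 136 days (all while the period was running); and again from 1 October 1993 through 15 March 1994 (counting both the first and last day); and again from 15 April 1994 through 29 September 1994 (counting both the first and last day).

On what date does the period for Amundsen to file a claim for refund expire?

Counting 11 March 1993 as day 1, day 606 is November 6, 1994.
Tolling adds 136 days: November 6, 1994 + 136 days = March 22, 1995.
From October 1, 1993 through March 15, 1994 inclusive is 166 days; tolling adds 166 days: March 22, 1995 + 166 days = September 4, 1995.
From April 15, 1994 through September 29, 1994 inclusive is 168 days; tolling adds 168 days: September 4, 1995 + 168 days = February 19, 1996.
February 19, 1996 is a listed holiday. The next qualifying day is February 20, 1996.

February 20, 1996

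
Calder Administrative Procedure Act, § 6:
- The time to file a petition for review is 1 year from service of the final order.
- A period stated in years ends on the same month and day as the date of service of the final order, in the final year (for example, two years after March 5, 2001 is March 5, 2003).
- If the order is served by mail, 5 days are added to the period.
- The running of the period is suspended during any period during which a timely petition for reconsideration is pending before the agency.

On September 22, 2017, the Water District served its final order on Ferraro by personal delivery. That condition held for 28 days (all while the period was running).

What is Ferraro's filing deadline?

1 year after September 22, 2017 is September 22, 2018.
Service was not by mail, so no mail extension applies.
Tolling adds 28 days: September 22, 2018 + 28 days = October 20, 2018.

October 20, 2018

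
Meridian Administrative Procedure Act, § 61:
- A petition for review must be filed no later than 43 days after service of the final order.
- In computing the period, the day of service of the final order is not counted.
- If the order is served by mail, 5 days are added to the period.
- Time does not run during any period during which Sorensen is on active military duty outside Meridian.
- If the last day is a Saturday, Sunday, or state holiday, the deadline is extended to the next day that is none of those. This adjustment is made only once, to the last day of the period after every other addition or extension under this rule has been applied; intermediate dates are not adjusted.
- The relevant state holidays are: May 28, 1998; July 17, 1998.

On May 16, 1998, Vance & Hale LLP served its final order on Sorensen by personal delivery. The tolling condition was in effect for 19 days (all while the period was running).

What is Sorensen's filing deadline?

July 20, 1998

43 days after May 16, 1998 is June 28, 1998.
Service was not by mail, so no mail extension applies.
Tolling adds 19 days: June 28, 1998 + 19 days = July 17, 1998.
July 17, 1998 is a listed holiday; July 18, 1998 is Saturday; July 19, 1998 is Sunday. The next qualifying day is July 20, 1998.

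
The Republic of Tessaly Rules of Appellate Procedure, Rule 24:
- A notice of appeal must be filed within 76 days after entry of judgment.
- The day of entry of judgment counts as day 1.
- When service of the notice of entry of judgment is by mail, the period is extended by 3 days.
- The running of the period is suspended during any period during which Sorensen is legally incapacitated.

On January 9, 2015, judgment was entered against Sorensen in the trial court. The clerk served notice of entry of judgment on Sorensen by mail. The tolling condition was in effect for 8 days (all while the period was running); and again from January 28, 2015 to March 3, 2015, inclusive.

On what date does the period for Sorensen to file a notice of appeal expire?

May 10, 2015

Counting January 9, 2015 as day 1, day 76 is March 25, 2015.
Service was by mail, adding 3 days: March 25, 2015 + 3 days = March 28, 2015.
Tolling adds 8 days: March 28, 2015 + 8 days = April 5, 2015.
From January 28, 2015 through March 3, 2015 inclusive is 35 days; tolling adds 35 days: April 5, 2015 + 35 days = May 10, 2015.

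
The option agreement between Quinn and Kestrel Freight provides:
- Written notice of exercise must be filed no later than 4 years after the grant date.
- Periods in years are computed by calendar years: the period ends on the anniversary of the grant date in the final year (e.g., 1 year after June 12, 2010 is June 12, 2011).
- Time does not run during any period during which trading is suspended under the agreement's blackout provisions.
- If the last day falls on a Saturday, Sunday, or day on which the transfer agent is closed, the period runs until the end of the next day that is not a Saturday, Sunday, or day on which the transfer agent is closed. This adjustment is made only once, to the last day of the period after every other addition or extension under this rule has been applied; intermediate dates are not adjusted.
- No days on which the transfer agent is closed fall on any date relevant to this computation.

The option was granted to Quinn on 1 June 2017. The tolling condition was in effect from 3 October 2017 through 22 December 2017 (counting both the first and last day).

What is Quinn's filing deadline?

4 years after 1 June 2017 is June 1, 2021.
From October 3, 2017 through December 22, 2017 inclusive is 81 days; tolling adds 81 days: June 1, 2021 + 81 days = August 21, 2021.
August 21, 2021 is Saturday; August 22, 2021 is Sunday. The next qualifying day is August 23, 2021.

August 23, 2021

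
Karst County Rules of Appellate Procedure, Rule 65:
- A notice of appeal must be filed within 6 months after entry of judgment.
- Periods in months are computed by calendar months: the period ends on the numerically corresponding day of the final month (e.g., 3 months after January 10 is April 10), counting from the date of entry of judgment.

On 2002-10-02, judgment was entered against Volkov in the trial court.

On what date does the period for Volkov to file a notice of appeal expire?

6 months after 2002-10-02 is April 2, 2003.

April 2, 2003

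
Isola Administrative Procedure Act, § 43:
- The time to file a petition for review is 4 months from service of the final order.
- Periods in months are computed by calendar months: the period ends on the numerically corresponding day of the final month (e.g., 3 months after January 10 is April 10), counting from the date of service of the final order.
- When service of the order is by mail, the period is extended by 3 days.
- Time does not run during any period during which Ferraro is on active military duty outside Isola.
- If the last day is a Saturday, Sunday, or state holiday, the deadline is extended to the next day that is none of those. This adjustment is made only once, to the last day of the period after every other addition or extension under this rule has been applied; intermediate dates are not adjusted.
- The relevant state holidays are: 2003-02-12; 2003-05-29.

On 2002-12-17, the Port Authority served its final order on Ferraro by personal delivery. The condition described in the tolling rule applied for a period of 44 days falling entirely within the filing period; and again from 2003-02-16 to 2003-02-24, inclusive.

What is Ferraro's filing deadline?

4 months after 2002-12-17 is April 17, 2003.
Service was not by mail, so no mail extension applies.
Tolling adds 44 days: April 17, 2003 + 44 days = May 31, 2003.
From February 16, 2003 through February 24, 2003 inclusive is 9 days; tolling adds 9 days: May 31, 2003 + 9 days = June 9, 2003.
June 9, 2003 is a Monday and not a state holiday, so no extension applies.

June 9, 2003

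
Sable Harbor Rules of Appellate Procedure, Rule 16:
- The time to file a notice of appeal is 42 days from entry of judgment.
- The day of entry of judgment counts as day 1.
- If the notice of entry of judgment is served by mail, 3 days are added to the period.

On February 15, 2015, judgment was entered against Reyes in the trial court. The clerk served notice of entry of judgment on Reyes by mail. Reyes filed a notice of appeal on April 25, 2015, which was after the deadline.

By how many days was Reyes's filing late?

25 days

Counting February 15, 2015 as day 1, day 42 is March 28, 2015.
Service was by mail, adding 3 days: March 28, 2015 + 3 days = March 31, 2015.
The deadline is March 31, 2015; from March 31, 2015 to April 25, 2015 is 25 days.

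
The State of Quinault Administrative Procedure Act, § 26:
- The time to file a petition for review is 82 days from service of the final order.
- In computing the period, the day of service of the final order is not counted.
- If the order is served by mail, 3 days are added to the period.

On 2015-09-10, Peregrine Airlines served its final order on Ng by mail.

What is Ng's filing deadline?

82 days after 2015-09-10 is December 1, 2015.
Service was by mail, adding 3 days: December 1, 2015 + 3 days = December 4, 2015.

December 4, 2015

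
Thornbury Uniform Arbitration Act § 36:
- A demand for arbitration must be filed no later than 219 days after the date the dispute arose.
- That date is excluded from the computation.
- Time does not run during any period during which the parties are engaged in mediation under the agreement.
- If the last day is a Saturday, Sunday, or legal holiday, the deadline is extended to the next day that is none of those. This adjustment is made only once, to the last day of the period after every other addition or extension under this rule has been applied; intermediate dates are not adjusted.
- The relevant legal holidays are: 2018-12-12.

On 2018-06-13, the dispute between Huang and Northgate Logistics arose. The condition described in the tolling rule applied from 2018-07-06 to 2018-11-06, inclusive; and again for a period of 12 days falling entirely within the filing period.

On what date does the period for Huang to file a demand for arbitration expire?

June 3, 2019

219 days after 2018-06-13 is January 18, 2019.
From July 6, 2018 through November 6, 2018 inclusive is 124 days; tolling adds 124 days: January 18, 2019 + 124 days = May 22, 2019.
Tolling adds 12 days: May 22, 2019 + 12 days = June 3, 2019.
June 3, 2019 is a Monday and not a legal holiday, so no extension applies.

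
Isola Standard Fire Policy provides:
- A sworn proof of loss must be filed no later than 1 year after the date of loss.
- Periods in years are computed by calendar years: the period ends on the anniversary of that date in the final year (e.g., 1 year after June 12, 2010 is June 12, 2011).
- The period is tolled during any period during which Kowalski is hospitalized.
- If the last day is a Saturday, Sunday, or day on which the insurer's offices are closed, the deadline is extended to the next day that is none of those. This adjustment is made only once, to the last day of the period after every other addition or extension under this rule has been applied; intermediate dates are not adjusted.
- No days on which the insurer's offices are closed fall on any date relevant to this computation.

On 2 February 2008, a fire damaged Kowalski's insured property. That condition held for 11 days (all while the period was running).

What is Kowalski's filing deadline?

1 year after 2 February 2008 is February 2, 2009.
Tolling adds 11 days: February 2, 2009 + 11 days = February 13, 2009.
February 13, 2009 is a Friday and not a day on which the insurer's offices are closed, so no extension applies.

February 13, 2009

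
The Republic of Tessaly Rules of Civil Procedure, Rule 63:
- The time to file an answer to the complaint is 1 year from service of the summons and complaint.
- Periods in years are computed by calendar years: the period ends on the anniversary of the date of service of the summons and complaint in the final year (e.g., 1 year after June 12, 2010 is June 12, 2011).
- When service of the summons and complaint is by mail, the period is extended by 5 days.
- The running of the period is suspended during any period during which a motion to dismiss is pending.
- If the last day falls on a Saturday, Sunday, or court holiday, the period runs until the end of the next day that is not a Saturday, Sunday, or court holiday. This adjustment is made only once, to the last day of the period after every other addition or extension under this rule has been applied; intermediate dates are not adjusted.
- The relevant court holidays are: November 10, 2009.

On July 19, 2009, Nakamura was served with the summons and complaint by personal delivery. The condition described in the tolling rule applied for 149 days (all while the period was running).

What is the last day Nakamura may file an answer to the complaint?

1 year after July 19, 2009 is July 19, 2010.
Service was not by mail, so no mail extension applies.
Tolling adds 149 days: July 19, 2010 + 149 days = December 15, 2010.
December 15, 2010 is a Wednesday and not a court holiday, so no extension applies.

December 15, 2010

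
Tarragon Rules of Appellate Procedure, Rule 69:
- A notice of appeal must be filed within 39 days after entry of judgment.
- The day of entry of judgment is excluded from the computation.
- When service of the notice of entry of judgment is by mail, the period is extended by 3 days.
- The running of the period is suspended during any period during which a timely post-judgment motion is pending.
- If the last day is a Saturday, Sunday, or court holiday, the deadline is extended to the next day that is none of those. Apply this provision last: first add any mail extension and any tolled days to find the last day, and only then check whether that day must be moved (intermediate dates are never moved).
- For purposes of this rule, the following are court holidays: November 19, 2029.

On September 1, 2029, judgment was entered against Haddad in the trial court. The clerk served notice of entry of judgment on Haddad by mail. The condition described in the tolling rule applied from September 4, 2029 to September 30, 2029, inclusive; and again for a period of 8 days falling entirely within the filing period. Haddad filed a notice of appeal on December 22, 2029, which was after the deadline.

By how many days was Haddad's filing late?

39 days after September 1, 2029 is October 10, 2029.
Service was by mail, adding 3 days: October 10, 2029 + 3 days = October 13, 2029.
From September 4, 2029 through September 30, 2029 inclusive is 27 days; tolling adds 27 days: October 13, 2029 + 27 days = November 9, 2029.
Tolling adds 8 days: November 9, 2029 + 8 days = November 17, 2029.
November 17, 2029 is Saturday; November 18, 2029 is Sunday; November 19, 2029 is a listed holiday. The next qualifying day is November 20, 2029.
The deadline is November 20, 2029; from November 20, 2029 to December 22, 2029 is 32 days.

32 days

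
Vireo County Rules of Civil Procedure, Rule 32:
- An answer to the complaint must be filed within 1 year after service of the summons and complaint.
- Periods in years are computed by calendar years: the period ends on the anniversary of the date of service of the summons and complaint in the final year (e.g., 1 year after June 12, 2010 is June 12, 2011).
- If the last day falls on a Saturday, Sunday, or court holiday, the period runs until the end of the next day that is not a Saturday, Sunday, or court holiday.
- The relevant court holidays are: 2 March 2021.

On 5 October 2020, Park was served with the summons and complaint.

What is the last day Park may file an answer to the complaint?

1 year after 5 October 2020 is October 5, 2021.
October 5, 2021 is a Tuesday and not a court holiday, so no extension applies.

October 5, 2021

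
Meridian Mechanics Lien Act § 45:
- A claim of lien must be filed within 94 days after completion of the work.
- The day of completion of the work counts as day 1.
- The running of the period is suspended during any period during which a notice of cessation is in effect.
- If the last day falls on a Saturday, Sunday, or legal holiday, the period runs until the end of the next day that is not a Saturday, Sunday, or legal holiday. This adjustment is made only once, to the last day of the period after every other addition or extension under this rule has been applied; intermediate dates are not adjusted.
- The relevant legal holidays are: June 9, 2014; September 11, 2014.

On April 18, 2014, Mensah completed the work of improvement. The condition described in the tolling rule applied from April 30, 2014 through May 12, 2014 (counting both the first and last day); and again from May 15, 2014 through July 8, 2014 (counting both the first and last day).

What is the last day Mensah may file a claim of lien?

Counting April 18, 2014 as day 1, day 94 is July 20, 2014.
From April 30, 2014 through May 12, 2014 inclusive is 13 days; tolling adds 13 days: July 20, 2014 + 13 days = August 2, 2014.
From May 15, 2014 through July 8, 2014 inclusive is 55 days; tolling adds 55 days: August 2, 2014 + 55 days = September 26, 2014.
September 26, 2014 is a Friday and not a legal holiday, so no extension applies.

September 26, 2014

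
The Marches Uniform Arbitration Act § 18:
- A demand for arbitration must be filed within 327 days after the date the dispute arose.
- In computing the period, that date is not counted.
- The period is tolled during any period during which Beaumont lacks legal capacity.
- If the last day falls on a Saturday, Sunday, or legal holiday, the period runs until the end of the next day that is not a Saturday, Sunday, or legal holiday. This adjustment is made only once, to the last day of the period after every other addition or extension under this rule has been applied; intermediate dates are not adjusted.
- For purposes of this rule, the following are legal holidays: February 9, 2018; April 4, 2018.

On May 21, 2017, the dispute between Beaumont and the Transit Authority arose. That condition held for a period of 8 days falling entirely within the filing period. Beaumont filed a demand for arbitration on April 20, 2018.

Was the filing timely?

327 days after May 21, 2017 is April 13, 2018.
Tolling adds 8 days: April 13, 2018 + 8 days = April 21, 2018.
April 21, 2018 is Saturday; April 22, 2018 is Sunday. The next qualifying day is April 23, 2018.
The deadline is April 23, 2018; the filing on April 20, 2018 is on or before that date.

Yes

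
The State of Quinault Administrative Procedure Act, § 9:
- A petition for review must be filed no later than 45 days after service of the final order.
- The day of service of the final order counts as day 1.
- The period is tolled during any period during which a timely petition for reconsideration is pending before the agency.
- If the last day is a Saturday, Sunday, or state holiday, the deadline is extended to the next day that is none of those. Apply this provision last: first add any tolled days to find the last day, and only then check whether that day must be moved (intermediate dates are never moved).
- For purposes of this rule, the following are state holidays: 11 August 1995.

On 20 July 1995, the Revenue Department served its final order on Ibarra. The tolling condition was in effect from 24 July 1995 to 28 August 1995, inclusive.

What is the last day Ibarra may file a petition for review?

Counting 20 July 1995 as day 1, day 45 is September 2, 1995.
From July 24, 1995 through August 28, 1995 inclusive is 36 days; tolling adds 36 days: September 2, 1995 + 36 days = October 8, 1995.
October 8, 1995 is Sunday. The next qualifying day is October 9, 1995.

October 9, 1995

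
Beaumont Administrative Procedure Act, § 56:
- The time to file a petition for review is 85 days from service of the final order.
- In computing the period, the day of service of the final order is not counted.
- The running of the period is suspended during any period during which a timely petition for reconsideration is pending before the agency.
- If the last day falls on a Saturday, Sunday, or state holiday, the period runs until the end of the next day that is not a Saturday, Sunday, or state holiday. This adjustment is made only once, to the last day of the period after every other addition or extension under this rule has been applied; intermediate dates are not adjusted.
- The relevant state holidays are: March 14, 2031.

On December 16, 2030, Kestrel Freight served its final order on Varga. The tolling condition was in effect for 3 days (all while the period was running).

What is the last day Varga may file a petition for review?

85 days after December 16, 2030 is March 11, 2031.
Tolling adds 3 days: March 11, 2031 + 3 days = March 14, 2031.
March 14, 2031 is a listed holiday; March 15, 2031 is Saturday; March 16, 2031 is Sunday. The next qualifying day is March 17, 2031.

March 17, 2031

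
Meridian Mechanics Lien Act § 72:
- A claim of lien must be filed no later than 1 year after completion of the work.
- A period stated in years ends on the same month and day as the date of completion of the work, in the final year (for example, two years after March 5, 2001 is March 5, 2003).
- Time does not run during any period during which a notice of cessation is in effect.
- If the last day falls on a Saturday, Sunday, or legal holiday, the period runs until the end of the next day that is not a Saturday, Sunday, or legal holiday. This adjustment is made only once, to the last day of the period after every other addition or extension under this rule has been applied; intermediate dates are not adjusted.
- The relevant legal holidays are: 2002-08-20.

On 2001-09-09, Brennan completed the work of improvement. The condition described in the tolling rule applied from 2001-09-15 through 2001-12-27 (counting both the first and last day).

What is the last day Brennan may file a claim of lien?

1 year after 2001-09-09 is September 9, 2002.
From September 15, 2001 through December 27, 2001 inclusive is 104 days; tolling adds 104 days: September 9, 2002 + 104 days = December 22, 2002.
December 22, 2002 is Sunday. The next qualifying day is December 23, 2002.

December 23, 2002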